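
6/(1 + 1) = 3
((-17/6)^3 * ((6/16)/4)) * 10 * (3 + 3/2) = -24565/256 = -95.96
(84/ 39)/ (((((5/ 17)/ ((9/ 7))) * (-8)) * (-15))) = 51/ 650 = 0.08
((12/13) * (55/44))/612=5/2652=0.00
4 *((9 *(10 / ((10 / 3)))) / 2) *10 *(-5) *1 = -2700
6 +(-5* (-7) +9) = 50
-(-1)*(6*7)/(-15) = -14/5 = -2.80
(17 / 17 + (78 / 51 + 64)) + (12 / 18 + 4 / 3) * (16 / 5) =6199 / 85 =72.93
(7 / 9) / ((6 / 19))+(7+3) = 673 / 54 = 12.46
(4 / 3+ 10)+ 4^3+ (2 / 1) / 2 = 229 / 3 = 76.33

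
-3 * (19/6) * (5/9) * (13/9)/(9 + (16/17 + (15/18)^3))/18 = -41990/1042983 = -0.04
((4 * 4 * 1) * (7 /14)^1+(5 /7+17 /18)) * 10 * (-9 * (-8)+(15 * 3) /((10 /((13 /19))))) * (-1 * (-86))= 82944635 /133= 623643.87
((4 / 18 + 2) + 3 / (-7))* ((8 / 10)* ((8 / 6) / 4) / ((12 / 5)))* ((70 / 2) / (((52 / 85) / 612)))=816425 / 117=6977.99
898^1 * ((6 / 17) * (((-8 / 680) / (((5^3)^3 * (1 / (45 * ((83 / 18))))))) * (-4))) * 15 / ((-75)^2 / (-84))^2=233738624 / 44097900390625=0.00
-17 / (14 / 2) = -2.43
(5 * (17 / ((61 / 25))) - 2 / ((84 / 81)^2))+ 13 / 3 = 2676449 / 71736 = 37.31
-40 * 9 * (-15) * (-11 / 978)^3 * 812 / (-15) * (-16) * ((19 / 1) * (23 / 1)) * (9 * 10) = -1133513673600 / 4330747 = -261736.29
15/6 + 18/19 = 131/38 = 3.45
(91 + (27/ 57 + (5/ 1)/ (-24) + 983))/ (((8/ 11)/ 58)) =156266935/ 1824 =85672.66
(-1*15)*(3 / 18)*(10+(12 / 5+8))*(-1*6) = 306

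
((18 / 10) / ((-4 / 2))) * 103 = -927 / 10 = -92.70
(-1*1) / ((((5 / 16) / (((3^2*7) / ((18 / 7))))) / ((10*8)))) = -6272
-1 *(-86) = 86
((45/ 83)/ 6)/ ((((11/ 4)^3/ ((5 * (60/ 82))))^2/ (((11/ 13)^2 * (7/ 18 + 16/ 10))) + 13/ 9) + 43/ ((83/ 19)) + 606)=12372480000/ 87627383989603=0.00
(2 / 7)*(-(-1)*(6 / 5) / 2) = 6 / 35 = 0.17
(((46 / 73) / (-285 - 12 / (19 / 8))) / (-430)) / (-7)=-437 / 605466015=-0.00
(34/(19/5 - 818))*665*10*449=-124685.46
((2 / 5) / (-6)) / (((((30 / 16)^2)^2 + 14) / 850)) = -696320 / 323907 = -2.15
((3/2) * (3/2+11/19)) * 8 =24.95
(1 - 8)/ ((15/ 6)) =-14/ 5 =-2.80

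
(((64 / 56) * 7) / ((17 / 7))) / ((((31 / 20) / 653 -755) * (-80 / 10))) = 0.00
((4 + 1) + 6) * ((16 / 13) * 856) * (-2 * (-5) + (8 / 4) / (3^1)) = 4820992 / 39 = 123615.18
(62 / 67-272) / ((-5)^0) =-18162 / 67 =-271.07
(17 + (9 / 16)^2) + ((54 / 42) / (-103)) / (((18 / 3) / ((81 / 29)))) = 92658493 / 5352704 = 17.31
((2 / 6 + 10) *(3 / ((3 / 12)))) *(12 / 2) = 744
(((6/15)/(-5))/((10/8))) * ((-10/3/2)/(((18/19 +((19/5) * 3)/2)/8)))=2432/18945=0.13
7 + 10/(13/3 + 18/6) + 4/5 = 504/55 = 9.16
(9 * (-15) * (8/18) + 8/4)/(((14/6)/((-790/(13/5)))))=687300/91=7552.75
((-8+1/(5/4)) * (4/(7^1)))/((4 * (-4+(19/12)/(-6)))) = 2592/10745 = 0.24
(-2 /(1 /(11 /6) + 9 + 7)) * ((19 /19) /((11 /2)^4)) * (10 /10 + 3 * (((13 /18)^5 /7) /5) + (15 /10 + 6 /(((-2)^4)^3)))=-29363827 /88268019840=-0.00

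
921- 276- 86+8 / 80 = 5591 / 10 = 559.10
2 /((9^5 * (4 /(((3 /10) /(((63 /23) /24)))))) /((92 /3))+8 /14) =29624 /43409479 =0.00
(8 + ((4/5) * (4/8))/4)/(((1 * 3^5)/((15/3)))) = 1/6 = 0.17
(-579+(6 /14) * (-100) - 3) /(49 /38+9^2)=-7.59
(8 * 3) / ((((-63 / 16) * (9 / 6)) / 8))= -2048 / 63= -32.51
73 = 73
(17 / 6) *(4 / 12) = 17 / 18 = 0.94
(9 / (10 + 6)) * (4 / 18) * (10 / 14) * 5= 0.45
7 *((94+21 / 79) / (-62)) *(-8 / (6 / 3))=104258 / 2449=42.57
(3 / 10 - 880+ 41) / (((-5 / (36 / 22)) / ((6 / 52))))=226449 / 7150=31.67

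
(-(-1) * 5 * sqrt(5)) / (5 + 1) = 5 * sqrt(5) / 6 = 1.86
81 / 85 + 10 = 931 / 85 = 10.95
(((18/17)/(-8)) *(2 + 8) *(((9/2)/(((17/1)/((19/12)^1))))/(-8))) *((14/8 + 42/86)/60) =65835/25450496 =0.00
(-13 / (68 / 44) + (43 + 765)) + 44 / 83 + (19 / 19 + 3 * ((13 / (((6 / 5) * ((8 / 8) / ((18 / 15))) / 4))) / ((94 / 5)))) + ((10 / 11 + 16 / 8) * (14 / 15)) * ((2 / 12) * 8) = 813.04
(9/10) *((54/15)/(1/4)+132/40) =1593/100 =15.93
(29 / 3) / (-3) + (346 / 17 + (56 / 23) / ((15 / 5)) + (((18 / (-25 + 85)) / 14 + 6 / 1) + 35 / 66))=132739597 / 5419260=24.49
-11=-11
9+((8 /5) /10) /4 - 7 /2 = 277 /50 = 5.54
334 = 334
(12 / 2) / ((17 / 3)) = 18 / 17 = 1.06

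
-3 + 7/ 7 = -2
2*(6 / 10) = 6 / 5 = 1.20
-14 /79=-0.18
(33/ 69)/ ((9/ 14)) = 154/ 207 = 0.74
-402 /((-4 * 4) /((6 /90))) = 67 /40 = 1.68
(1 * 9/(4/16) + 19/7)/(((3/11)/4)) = 11924/21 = 567.81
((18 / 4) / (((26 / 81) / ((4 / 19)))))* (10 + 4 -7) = 5103 / 247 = 20.66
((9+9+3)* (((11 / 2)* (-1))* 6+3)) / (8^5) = -0.02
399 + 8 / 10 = 1999 / 5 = 399.80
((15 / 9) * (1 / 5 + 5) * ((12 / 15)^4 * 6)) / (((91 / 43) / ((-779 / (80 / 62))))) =-132916096 / 21875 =-6076.16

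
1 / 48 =0.02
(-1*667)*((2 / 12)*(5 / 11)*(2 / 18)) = -3335 / 594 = -5.61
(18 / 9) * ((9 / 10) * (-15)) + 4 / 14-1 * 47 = -516 / 7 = -73.71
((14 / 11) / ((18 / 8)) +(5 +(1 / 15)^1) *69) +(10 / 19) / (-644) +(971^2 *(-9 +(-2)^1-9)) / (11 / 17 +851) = -8381157973073 / 384608070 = -21791.43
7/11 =0.64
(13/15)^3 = 2197/3375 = 0.65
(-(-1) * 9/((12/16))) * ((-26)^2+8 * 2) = 8304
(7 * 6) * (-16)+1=-671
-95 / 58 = -1.64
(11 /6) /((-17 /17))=-11 /6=-1.83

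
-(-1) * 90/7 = 90/7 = 12.86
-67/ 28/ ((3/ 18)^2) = -603/ 7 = -86.14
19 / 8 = 2.38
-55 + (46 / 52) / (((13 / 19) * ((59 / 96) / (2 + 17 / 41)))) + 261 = 86291690 / 408811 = 211.08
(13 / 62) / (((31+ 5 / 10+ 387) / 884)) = 11492 / 25947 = 0.44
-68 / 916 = -0.07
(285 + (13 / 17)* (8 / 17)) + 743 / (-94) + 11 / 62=116903771 / 421073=277.63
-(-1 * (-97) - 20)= -77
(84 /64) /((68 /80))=105 /68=1.54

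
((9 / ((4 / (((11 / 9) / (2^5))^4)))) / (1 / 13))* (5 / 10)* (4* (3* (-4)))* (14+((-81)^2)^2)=-8193214212755 / 127401984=-64309.94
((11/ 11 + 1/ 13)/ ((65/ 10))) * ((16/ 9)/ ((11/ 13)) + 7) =25228/ 16731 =1.51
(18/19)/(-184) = -9/1748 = -0.01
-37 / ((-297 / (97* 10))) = 35890 / 297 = 120.84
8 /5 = 1.60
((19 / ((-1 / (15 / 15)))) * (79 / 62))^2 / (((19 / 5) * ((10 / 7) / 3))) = 2490159 / 7688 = 323.90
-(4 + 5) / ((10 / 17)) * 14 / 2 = -107.10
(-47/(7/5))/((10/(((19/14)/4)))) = -893/784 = -1.14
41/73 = 0.56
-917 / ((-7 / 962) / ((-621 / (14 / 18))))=-100619565.43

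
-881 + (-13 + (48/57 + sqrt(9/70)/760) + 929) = 3 * sqrt(70)/53200 + 681/19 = 35.84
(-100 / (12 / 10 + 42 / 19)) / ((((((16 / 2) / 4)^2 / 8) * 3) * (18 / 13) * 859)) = -30875 / 1878633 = -0.02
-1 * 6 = -6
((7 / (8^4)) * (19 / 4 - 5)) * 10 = -35 / 8192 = -0.00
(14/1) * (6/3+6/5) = 224/5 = 44.80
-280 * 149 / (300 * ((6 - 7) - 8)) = 2086 / 135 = 15.45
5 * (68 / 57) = 340 / 57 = 5.96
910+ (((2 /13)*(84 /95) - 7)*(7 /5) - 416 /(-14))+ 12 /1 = 40722477 /43225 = 942.10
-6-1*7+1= -12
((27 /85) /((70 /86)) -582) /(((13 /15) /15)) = -15572601 /1547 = -10066.32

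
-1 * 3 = -3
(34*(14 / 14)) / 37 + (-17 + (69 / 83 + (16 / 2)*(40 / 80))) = -34548 / 3071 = -11.25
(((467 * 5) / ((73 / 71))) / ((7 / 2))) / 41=331570 / 20951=15.83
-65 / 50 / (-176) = 13 / 1760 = 0.01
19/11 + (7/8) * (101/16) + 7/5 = 60901/7040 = 8.65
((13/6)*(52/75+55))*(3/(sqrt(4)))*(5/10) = 54301/600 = 90.50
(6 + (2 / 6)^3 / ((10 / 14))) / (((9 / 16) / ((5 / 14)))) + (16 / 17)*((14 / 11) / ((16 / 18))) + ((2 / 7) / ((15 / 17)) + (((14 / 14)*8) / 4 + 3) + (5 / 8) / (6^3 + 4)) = 76462223 / 7270560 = 10.52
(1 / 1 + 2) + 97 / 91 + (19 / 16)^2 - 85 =-1852589 / 23296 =-79.52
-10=-10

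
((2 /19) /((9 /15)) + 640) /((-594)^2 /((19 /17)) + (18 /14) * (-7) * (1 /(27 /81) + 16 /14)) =51086 /25189515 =0.00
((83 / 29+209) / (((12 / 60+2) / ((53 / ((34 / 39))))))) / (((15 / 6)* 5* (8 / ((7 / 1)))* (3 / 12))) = 44448768 / 27115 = 1639.27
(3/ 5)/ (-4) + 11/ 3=211/ 60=3.52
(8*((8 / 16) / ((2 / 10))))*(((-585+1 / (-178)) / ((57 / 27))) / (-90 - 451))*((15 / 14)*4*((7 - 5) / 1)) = 562307400 / 6403817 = 87.81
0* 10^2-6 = -6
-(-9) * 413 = 3717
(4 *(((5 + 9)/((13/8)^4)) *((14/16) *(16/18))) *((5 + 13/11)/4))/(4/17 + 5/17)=464027648/25447851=18.23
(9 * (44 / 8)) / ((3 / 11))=363 / 2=181.50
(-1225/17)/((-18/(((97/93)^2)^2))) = 108448369225/22890391506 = 4.74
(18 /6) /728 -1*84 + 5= -57509 /728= -79.00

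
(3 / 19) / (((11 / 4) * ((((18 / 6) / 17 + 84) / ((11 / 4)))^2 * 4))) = 3179 / 207506448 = 0.00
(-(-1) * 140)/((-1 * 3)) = -140/3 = -46.67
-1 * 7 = -7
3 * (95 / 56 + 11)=2133 / 56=38.09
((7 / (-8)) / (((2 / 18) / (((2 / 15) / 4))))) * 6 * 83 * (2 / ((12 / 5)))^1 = -1743 / 16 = -108.94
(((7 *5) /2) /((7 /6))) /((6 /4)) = 10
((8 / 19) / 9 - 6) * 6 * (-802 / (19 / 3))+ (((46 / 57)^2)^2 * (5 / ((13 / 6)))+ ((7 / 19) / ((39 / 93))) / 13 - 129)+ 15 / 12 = 10457568348775 / 2378618892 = 4396.49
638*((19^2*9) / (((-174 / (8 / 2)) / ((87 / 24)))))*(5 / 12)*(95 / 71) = -54700525 / 568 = -96303.74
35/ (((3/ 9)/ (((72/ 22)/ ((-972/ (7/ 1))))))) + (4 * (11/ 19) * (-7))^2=9303091/ 35739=260.31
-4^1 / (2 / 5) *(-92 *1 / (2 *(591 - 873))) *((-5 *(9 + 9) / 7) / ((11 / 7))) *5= 34500 / 517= 66.73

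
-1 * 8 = -8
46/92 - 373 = -745/2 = -372.50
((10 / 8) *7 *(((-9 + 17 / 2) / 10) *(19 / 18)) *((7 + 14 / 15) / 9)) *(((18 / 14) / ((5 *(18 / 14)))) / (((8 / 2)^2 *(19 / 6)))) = -833 / 518400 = -0.00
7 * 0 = 0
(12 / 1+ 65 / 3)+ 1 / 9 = 304 / 9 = 33.78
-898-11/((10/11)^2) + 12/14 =-637317/700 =-910.45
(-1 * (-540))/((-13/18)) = -9720/13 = -747.69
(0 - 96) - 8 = -104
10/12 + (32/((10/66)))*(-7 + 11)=25369/30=845.63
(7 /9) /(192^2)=7 /331776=0.00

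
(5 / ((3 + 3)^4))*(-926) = -2315 / 648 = -3.57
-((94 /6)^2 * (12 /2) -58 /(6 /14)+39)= -1376.33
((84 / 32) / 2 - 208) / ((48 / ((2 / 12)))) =-3307 / 4608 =-0.72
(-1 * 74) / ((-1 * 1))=74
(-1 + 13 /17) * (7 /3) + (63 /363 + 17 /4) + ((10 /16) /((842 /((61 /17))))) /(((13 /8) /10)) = 525646547 /135095532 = 3.89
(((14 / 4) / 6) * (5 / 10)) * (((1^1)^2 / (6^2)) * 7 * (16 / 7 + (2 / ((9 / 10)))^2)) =896 / 2187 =0.41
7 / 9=0.78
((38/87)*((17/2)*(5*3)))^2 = 2608225/841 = 3101.34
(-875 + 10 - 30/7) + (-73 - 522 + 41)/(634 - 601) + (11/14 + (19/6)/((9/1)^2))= -2366270/2673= -885.25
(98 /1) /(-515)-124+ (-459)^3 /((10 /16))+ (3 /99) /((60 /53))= -6310892731985 /40788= -154724250.56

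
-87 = -87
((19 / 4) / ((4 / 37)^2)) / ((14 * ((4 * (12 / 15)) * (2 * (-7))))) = -130055 / 200704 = -0.65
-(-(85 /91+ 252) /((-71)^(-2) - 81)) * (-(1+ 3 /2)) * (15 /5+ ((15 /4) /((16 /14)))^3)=145723805394513 /487025803264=299.21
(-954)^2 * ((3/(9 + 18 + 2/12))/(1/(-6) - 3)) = -98292528/3097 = -31737.98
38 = 38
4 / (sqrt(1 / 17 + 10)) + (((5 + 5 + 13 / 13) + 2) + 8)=4*sqrt(323) / 57 + 21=22.26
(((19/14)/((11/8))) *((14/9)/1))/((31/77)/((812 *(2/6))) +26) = 863968/14631453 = 0.06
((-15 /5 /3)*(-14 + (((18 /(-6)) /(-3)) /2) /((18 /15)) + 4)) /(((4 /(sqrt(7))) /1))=115*sqrt(7) /48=6.34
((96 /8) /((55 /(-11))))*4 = -48 /5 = -9.60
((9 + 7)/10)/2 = 4/5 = 0.80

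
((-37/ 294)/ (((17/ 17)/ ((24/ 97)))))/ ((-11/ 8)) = 1184/ 52283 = 0.02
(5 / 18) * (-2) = -5 / 9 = -0.56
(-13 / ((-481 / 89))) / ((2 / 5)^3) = 37.58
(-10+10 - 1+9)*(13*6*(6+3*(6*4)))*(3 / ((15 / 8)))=389376 / 5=77875.20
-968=-968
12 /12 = 1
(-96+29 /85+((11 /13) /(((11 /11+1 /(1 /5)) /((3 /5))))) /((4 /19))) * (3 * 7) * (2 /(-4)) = 1000.20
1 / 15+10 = 151 / 15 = 10.07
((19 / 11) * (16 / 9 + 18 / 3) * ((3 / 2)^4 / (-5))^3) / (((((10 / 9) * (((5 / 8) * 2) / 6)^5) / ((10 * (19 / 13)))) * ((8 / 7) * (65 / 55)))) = -4568720686614 / 13203125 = -346033.28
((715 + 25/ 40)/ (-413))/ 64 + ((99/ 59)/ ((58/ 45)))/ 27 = 129655/ 6132224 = 0.02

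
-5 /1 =-5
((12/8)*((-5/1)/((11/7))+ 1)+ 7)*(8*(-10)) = -3280/11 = -298.18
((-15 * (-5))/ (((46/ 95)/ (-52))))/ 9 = -61750/ 69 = -894.93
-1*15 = -15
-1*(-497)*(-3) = -1491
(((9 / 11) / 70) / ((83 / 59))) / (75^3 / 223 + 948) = 39471 / 13490953630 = 0.00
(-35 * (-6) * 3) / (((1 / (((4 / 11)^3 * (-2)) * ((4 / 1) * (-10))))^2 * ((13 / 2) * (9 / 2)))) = 7340032000 / 23030293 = 318.71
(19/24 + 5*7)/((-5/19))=-16321/120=-136.01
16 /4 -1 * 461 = -457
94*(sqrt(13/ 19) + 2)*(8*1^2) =752*sqrt(247)/ 19 + 1504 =2126.03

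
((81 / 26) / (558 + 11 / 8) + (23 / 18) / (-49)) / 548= -1052257 / 28118071800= -0.00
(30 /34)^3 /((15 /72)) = 16200 /4913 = 3.30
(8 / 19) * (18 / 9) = 16 / 19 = 0.84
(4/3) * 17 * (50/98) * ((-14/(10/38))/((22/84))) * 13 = -335920/11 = -30538.18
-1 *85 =-85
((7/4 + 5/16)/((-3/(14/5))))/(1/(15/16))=-231/128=-1.80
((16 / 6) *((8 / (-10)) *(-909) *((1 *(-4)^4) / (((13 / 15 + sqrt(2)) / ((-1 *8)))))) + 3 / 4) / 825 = 1032585497 / 309100 - 59572224 *sqrt(2) / 15455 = -2110.55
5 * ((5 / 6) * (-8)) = -33.33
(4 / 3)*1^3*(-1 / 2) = -2 / 3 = -0.67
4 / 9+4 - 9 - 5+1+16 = 7.44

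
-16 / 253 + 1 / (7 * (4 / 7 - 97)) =-11053 / 170775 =-0.06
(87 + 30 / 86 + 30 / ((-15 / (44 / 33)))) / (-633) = -10924 / 81657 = -0.13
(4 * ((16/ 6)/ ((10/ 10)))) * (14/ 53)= 448/ 159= 2.82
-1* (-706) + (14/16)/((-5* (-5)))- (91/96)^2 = 705.14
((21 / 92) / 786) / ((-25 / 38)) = -133 / 301300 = -0.00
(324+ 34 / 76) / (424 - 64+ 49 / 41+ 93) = 505489 / 707636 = 0.71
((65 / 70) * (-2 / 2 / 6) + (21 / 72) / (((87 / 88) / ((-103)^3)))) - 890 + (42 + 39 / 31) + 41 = -73216076057 / 226548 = -323181.30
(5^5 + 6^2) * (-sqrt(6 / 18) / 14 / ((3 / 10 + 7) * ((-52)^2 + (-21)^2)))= -0.01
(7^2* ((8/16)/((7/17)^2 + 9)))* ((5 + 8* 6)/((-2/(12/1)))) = -42483/50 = -849.66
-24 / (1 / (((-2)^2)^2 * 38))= -14592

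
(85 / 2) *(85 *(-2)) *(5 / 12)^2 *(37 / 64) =-6683125 / 9216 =-725.17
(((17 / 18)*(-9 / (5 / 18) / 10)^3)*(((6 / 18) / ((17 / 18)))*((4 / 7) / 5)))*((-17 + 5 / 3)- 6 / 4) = 11927898 / 546875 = 21.81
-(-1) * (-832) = -832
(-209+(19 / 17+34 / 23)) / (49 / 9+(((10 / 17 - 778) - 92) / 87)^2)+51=259825274781 / 5298229423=49.04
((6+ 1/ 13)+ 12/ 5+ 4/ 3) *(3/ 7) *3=5739/ 455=12.61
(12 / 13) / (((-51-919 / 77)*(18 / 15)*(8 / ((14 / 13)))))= -2695 / 1637948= -0.00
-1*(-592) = 592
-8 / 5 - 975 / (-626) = -133 / 3130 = -0.04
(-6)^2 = 36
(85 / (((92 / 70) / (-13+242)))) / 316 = 681275 / 14536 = 46.87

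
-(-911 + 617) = 294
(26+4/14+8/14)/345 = 188/2415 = 0.08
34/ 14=17/ 7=2.43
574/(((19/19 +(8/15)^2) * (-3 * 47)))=-43050/13583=-3.17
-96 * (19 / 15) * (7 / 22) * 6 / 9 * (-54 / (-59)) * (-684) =52399872 / 3245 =16147.88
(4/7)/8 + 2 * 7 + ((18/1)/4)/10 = 2033/140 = 14.52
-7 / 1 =-7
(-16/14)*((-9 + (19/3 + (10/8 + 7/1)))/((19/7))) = -134/57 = -2.35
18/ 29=0.62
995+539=1534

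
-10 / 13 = -0.77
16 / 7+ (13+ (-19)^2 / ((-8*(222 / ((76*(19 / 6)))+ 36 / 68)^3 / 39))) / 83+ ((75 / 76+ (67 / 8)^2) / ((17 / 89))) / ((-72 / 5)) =-30.35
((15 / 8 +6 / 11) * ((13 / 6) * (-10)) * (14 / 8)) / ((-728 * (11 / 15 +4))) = 0.03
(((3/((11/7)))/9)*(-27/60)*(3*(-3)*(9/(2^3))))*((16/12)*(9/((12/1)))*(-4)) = -1701/440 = -3.87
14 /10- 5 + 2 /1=-8 /5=-1.60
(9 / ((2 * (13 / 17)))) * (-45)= -6885 / 26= -264.81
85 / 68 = 1.25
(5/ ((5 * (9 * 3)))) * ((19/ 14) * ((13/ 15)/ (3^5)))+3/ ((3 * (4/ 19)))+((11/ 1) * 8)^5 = 14542286258813849/ 2755620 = 5277319172.75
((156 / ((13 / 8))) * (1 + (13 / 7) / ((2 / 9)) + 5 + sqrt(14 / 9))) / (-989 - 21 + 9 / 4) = -38592 / 28217 - 128 * sqrt(14) / 4031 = -1.49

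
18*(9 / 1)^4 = 118098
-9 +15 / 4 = -5.25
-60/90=-2/3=-0.67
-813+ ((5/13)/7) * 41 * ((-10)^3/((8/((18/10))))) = -120108/91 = -1319.87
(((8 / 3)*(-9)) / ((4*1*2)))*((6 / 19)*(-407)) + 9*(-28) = 2538 / 19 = 133.58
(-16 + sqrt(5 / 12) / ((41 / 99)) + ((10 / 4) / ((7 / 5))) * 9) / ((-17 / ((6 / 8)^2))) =-297 * sqrt(15) / 22304 - 9 / 3808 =-0.05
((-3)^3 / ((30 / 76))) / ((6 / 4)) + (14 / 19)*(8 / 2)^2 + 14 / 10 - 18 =-4789 / 95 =-50.41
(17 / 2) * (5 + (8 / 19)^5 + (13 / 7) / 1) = 1012198088 / 17332693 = 58.40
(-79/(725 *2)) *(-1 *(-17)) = -1343/1450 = -0.93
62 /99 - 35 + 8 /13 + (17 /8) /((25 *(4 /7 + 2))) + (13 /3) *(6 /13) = -1814687 /57200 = -31.73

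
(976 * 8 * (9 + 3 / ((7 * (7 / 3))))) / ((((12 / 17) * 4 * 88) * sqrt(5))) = 31110 * sqrt(5) / 539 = 129.06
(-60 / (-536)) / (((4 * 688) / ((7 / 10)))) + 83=61215509 / 737536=83.00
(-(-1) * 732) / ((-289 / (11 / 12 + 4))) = -3599 / 289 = -12.45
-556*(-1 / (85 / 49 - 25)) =-6811 / 285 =-23.90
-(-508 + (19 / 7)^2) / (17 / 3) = 4329 / 49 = 88.35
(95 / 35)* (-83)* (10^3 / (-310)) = 157700 / 217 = 726.73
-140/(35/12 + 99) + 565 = 689315/1223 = 563.63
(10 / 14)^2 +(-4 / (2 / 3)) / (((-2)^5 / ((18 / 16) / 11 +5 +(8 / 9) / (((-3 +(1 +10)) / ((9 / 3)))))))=105515 / 68992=1.53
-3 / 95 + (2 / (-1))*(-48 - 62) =20897 / 95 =219.97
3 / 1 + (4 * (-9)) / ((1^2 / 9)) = -321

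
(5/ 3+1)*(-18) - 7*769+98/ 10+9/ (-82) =-2222737/ 410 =-5421.31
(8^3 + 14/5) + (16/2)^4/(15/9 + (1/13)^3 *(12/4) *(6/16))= 1306142058/439535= 2971.65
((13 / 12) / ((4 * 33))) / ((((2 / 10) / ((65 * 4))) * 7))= 4225 / 2772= 1.52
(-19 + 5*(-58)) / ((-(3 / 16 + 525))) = 1648 / 2801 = 0.59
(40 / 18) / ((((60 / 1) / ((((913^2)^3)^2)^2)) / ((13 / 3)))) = 1462992208275138417535500998051177617806408554298616118471207762691857293 / 81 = 18061632200927634784388900000000000000000000000000000000000000000000000.00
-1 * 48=-48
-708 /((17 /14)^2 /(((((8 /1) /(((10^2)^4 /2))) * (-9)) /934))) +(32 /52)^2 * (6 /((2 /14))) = 283422313191633 /17819333593750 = 15.91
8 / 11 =0.73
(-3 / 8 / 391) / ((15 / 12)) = -3 / 3910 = -0.00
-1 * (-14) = 14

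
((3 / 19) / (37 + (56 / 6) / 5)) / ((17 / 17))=45 / 11077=0.00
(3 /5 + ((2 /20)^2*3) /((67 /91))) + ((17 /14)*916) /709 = 2.21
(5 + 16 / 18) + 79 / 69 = 7.03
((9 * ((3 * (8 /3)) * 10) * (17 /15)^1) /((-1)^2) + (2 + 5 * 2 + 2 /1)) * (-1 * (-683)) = 566890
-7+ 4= -3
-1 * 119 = -119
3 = 3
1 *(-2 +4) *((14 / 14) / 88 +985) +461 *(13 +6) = 472077 / 44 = 10729.02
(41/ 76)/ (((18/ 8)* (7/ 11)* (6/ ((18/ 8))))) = 451/ 3192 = 0.14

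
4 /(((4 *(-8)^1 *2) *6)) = -1 /96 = -0.01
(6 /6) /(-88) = -1 /88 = -0.01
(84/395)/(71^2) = 84/1991195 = 0.00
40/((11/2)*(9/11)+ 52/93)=7440/941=7.91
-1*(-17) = 17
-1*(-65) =65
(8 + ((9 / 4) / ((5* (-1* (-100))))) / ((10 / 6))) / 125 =80027 / 1250000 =0.06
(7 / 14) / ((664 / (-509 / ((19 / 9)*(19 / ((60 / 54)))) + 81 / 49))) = -220169 / 23490992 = -0.01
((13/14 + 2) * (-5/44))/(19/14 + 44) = -41/5588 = -0.01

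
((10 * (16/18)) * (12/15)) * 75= 1600/3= 533.33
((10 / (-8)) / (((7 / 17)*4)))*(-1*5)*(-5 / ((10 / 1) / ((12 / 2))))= -11.38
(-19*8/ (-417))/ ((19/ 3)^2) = 0.01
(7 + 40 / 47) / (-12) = -123 / 188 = -0.65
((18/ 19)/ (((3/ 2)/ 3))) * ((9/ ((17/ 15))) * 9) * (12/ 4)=131220/ 323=406.25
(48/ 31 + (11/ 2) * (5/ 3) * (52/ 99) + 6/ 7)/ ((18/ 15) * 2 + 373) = 211520/ 10997343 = 0.02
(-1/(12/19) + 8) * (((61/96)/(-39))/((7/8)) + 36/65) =96437/28080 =3.43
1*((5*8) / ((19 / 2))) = 80 / 19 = 4.21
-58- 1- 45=-104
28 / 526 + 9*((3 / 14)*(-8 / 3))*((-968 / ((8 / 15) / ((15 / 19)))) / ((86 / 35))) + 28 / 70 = 3222565682 / 1074355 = 2999.54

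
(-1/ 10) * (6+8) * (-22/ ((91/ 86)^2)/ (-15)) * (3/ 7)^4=-4393224/ 71009575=-0.06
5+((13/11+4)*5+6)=406/11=36.91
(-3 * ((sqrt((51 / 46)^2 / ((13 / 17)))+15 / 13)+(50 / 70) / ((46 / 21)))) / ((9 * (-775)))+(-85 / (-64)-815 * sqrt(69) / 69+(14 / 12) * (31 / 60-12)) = -815 * sqrt(69) / 69-322164179 / 26694720+17 * sqrt(221) / 463450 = -110.18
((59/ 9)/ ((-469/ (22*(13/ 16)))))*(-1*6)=8437/ 5628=1.50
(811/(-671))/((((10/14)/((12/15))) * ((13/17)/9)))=-3474324/218075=-15.93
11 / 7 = 1.57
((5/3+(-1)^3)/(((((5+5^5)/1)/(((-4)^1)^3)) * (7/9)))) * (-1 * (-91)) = -2496/1565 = -1.59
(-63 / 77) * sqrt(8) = -18 * sqrt(2) / 11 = -2.31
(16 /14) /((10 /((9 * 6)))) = 216 /35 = 6.17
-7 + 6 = -1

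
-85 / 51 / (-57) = 0.03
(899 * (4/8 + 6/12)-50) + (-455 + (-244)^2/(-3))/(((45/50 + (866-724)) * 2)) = 777.97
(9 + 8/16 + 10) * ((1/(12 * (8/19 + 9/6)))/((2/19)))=4693/584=8.04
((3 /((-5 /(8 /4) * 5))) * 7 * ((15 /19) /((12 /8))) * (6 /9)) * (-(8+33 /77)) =472 /95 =4.97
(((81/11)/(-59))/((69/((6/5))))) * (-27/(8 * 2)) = 2187/597080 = 0.00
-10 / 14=-5 / 7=-0.71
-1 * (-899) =899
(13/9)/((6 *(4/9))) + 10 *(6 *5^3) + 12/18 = 7501.21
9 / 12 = 3 / 4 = 0.75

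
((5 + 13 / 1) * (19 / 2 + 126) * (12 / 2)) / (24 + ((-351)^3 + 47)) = -7317 / 21621740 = -0.00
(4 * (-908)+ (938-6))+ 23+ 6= -2671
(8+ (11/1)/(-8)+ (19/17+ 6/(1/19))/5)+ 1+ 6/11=233331/7480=31.19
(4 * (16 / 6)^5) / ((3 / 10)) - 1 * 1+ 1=1310720 / 729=1797.97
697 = 697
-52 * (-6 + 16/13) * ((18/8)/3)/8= 23.25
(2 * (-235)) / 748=-235 / 374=-0.63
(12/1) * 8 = 96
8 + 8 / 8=9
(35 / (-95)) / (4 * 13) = -7 / 988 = -0.01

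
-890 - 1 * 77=-967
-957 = -957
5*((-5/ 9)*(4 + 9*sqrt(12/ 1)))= -50*sqrt(3) - 100/ 9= -97.71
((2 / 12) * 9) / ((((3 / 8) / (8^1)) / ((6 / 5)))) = 192 / 5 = 38.40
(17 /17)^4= 1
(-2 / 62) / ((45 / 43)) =-43 / 1395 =-0.03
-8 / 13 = -0.62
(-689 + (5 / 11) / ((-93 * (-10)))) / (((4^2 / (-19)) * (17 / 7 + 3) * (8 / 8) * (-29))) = -9867851 / 1898688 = -5.20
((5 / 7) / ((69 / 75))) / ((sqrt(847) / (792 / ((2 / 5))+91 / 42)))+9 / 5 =9 / 5+212375 *sqrt(7) / 10626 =54.68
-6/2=-3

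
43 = 43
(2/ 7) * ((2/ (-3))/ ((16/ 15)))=-5/ 28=-0.18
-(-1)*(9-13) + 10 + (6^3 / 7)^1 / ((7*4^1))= 348 / 49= 7.10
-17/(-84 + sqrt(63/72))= 34*sqrt(14)/56441 + 1632/8063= 0.20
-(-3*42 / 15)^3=592.70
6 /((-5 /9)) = -54 /5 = -10.80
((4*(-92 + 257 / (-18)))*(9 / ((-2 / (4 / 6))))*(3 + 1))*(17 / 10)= 8672.27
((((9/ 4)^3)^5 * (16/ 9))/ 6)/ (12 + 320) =7625597484987/ 44560285696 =171.13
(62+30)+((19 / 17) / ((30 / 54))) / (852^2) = 630729939 / 6855760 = 92.00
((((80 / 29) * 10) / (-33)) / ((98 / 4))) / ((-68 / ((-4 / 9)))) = -1600 / 7174629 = -0.00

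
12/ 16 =3/ 4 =0.75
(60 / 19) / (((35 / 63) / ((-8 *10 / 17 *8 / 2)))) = -34560 / 323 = -107.00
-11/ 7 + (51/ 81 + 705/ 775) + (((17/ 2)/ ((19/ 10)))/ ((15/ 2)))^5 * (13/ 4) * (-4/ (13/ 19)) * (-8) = 393275791771/ 34359783255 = 11.45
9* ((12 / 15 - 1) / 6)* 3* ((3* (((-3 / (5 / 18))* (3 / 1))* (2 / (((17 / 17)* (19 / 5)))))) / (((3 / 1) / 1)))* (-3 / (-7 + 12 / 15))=4374 / 589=7.43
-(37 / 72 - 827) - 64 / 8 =58931 / 72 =818.49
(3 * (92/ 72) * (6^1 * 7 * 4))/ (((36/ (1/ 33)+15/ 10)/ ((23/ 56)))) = 529/ 2379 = 0.22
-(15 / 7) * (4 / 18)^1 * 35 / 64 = -25 / 96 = -0.26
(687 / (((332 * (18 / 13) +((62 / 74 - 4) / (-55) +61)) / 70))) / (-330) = -3855215 / 13776436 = -0.28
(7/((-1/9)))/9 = -7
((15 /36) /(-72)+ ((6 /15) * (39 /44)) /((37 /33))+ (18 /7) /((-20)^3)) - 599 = -8373276833 /13986000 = -598.69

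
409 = 409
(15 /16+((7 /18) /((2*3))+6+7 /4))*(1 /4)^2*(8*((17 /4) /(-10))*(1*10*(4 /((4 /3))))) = -64277 /1152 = -55.80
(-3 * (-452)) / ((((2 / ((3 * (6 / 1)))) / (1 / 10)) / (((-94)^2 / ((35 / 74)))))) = 22799303.59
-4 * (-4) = 16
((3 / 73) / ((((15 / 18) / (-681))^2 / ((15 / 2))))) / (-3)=-25043094 / 365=-68611.22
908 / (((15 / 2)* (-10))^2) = 908 / 5625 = 0.16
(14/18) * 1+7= 7.78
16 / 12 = 4 / 3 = 1.33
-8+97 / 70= -463 / 70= -6.61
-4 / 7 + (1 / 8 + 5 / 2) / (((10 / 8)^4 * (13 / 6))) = -4276 / 56875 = -0.08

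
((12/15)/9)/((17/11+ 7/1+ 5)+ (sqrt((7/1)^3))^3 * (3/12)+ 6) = -30272/43938421623+ 4648336 * sqrt(7)/219692108115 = 0.00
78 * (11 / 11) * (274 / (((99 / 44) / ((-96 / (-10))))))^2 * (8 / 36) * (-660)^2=10319259063637.33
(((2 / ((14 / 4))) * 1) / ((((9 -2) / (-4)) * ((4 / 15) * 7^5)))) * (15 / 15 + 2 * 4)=-540 / 823543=-0.00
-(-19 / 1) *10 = 190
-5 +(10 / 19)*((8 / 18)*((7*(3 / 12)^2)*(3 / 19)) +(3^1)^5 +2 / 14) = 1864715 / 15162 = 122.99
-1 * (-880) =880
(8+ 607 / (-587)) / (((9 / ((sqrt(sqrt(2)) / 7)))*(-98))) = -1363*2^(1 / 4) / 1208046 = -0.00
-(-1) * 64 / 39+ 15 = 649 / 39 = 16.64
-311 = -311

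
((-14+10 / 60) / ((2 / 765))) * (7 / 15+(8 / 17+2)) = -62167 / 4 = -15541.75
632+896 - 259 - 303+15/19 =18369/19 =966.79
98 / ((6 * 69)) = 49 / 207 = 0.24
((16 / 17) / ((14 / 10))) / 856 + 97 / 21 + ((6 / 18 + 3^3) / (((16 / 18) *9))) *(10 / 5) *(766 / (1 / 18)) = 3599209855 / 38199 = 94222.62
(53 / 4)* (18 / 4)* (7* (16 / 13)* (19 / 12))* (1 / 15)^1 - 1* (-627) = 88559 / 130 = 681.22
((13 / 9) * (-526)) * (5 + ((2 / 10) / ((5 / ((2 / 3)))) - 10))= 2550574 / 675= 3778.63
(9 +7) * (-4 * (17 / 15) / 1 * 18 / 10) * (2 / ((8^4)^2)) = -0.00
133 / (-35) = -3.80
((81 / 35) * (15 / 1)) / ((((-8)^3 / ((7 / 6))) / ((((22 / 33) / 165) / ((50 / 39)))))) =-351 / 1408000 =-0.00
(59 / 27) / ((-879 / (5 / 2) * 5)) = -59 / 47466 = -0.00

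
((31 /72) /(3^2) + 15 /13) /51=0.02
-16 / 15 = -1.07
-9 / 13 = -0.69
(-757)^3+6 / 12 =-867596185 / 2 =-433798092.50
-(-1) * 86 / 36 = 43 / 18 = 2.39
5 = 5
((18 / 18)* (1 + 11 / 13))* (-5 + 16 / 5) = -216 / 65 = -3.32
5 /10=1 /2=0.50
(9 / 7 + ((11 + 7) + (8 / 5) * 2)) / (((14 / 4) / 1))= 1574 / 245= 6.42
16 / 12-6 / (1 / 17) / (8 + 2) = -133 / 15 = -8.87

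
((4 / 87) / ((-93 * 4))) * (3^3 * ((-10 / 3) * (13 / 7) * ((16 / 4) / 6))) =260 / 18879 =0.01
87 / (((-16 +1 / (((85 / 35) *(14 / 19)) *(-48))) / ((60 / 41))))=-8519040 / 1071371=-7.95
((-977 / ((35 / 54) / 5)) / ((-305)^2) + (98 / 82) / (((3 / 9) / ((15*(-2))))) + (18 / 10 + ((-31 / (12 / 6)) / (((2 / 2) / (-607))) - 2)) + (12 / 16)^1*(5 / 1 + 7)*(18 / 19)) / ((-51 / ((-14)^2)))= -35776.47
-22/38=-11/19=-0.58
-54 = -54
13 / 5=2.60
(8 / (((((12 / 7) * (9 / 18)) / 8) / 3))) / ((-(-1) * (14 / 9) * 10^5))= 9 / 6250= 0.00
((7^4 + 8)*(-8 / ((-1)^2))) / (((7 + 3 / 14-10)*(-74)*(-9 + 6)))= 44968 / 1443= 31.16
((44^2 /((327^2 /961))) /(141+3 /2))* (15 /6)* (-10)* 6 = -18.32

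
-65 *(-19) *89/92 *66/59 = 3627195/2714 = 1336.48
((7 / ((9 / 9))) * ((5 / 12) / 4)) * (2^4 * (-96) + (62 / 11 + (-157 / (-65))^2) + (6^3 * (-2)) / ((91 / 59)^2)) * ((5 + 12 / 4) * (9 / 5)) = -11655947517 / 650650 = -17914.31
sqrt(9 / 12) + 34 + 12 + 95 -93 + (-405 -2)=-359 + sqrt(3) / 2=-358.13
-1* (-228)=228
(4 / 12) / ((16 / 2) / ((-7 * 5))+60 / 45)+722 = 83787 / 116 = 722.30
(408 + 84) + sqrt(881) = sqrt(881) + 492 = 521.68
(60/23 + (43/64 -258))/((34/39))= -14622933/50048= -292.18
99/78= 33/26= 1.27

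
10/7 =1.43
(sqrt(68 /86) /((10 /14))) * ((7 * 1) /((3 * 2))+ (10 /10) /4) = 119 * sqrt(1462) /2580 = 1.76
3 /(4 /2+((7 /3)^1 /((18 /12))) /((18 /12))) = 81 /82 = 0.99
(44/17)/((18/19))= 418/153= 2.73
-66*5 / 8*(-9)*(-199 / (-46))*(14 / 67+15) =301129785 / 12328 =24426.49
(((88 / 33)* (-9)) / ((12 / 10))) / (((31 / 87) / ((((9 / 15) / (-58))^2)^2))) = -243 / 378029500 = -0.00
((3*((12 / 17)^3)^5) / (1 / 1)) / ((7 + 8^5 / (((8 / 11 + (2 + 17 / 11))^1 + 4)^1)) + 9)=262882305616379904 / 64745147002100523421867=0.00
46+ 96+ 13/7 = 143.86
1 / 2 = 0.50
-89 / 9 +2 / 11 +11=128 / 99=1.29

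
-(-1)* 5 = 5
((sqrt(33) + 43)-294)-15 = -266 + sqrt(33) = -260.26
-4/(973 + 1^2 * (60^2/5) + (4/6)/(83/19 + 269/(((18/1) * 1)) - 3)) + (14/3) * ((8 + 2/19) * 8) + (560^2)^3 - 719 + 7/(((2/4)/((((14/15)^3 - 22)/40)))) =7472042515956592358084848319/242276433750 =30840979455999576.18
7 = 7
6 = 6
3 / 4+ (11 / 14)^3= 3389 / 2744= 1.24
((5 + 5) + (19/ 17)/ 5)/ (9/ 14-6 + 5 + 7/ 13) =56.38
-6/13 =-0.46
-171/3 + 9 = -48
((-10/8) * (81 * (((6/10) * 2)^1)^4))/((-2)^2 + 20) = -2187/250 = -8.75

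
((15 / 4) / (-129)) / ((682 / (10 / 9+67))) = -3065 / 1055736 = -0.00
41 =41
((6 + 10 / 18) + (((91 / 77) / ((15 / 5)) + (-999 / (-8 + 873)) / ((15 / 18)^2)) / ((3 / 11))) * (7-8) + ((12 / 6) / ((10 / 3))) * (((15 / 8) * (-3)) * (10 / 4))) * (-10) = -8630617 / 311400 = -27.72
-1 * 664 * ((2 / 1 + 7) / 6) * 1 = -996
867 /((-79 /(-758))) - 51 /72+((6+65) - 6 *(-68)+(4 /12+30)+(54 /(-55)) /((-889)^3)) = 8827.44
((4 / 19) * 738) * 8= 23616 / 19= 1242.95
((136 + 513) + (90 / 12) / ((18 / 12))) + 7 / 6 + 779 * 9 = 45997 / 6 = 7666.17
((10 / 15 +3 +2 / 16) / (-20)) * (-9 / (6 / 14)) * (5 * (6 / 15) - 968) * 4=-15383.55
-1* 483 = -483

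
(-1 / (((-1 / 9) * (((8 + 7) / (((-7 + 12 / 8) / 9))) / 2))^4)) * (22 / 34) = -161051 / 860625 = -0.19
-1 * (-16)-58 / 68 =515 / 34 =15.15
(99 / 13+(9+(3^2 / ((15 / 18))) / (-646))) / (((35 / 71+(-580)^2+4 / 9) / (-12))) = -2672213652 / 4513089378005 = -0.00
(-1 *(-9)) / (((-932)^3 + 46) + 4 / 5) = -45 / 4047787606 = -0.00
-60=-60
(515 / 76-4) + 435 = 33271 / 76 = 437.78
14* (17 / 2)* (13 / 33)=1547 / 33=46.88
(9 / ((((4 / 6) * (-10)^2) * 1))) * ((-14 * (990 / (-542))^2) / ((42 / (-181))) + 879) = 1071060489 / 7344100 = 145.84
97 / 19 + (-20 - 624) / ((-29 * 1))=27.31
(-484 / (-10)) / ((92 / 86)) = 45.24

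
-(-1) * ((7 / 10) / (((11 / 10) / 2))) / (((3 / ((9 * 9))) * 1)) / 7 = 54 / 11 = 4.91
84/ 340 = 21/ 85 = 0.25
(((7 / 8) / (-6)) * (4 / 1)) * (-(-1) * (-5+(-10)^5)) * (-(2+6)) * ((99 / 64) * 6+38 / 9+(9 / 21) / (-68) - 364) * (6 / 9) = 400434454055 / 3672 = 109050777.25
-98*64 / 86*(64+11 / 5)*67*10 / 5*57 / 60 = -660697184 / 1075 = -614602.03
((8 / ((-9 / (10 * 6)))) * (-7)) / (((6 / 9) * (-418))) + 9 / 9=-71 / 209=-0.34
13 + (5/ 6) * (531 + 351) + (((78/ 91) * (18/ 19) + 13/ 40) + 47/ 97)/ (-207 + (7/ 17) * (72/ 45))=1353989278295/ 1810165112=747.99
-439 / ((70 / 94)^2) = -969751 / 1225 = -791.63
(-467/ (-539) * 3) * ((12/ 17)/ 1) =16812/ 9163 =1.83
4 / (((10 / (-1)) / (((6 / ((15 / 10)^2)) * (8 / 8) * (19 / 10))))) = -152 / 75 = -2.03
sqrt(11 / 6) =sqrt(66) / 6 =1.35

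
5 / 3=1.67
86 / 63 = 1.37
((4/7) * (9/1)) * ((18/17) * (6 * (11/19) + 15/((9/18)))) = 412128/2261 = 182.28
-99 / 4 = -24.75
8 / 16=1 / 2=0.50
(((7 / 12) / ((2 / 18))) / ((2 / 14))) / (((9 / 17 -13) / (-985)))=2461515 / 848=2902.73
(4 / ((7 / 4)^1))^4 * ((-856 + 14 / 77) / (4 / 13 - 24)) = 2005106688 / 2033647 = 985.97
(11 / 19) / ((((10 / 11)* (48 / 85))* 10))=2057 / 18240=0.11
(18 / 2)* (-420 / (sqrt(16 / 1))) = -945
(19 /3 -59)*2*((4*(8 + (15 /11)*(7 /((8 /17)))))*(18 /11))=-2359572 /121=-19500.60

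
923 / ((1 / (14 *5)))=64610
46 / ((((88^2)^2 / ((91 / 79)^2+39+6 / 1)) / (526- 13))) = 1705698837 / 93567468544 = 0.02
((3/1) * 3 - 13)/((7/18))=-72/7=-10.29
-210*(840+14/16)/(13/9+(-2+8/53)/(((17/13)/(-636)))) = -108069255/551252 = -196.04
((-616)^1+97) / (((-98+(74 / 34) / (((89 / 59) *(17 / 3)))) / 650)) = 667459950 / 193393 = 3451.31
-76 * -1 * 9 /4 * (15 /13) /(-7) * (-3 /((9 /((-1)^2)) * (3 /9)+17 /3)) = 23085 /2366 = 9.76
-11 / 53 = -0.21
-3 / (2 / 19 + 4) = -0.73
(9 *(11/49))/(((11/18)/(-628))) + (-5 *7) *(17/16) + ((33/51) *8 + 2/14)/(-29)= -816937879/386512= -2113.62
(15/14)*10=75/7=10.71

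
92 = 92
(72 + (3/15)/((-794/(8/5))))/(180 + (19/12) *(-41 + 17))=0.51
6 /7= 0.86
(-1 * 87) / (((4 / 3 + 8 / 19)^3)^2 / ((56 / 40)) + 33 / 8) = -167092290997128 / 47922479314519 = -3.49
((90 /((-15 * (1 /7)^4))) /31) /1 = -14406 /31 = -464.71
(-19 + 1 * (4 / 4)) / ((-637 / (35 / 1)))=90 / 91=0.99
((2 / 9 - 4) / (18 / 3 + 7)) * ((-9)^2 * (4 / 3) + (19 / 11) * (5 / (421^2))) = -7159121702 / 228109167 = -31.38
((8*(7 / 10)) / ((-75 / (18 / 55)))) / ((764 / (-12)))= 504 / 1313125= 0.00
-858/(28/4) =-858/7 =-122.57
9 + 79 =88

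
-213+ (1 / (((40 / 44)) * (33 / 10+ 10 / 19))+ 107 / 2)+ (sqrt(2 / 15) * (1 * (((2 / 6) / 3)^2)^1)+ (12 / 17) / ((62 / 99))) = -121134189 / 766258+ sqrt(30) / 1215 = -158.08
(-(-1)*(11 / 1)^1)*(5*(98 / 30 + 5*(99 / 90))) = 482.17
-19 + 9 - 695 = -705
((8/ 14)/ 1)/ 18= 2/ 63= 0.03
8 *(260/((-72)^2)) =65/162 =0.40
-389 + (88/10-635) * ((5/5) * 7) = -23862/5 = -4772.40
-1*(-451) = 451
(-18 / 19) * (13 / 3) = -78 / 19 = -4.11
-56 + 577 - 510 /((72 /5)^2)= 448019 /864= 518.54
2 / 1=2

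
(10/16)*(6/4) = 15/16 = 0.94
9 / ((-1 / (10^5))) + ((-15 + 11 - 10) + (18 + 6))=-899990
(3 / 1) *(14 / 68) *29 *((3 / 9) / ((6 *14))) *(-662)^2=3177269 / 102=31149.70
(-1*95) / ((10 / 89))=-1691 / 2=-845.50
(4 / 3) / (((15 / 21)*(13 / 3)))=28 / 65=0.43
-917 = -917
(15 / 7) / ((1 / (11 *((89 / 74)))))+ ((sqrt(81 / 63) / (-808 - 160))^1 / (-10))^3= 27 *sqrt(7) / 44444922368000+ 14685 / 518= 28.35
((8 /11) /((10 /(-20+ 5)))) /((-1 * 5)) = 12 /55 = 0.22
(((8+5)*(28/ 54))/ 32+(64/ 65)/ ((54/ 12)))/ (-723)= -12059/ 20301840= -0.00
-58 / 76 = -29 / 38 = -0.76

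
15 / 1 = 15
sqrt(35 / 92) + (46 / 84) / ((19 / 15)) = 115 / 266 + sqrt(805) / 46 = 1.05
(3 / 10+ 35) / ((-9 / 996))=-3906.53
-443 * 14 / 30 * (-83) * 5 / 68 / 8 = 157.71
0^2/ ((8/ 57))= 0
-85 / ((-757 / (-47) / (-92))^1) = 367540 / 757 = 485.52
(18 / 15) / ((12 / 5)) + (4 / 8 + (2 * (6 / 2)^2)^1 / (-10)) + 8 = 36 / 5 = 7.20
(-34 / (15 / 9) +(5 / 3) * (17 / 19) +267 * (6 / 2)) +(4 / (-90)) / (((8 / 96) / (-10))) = 224416 / 285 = 787.42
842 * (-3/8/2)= -1263/8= -157.88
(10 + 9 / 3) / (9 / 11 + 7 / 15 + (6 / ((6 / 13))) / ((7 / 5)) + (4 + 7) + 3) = 1155 / 2183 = 0.53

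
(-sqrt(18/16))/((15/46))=-23 * sqrt(2)/10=-3.25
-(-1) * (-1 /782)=-1 /782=-0.00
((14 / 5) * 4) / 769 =56 / 3845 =0.01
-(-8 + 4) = 4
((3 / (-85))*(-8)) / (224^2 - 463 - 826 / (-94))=0.00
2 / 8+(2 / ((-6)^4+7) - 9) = -45597 / 5212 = -8.75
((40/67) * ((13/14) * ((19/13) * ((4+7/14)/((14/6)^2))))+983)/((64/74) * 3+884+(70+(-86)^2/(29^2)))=703421971421/690349377886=1.02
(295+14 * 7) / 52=393 / 52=7.56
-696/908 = -0.77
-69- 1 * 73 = -142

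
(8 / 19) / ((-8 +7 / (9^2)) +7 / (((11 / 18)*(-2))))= -3564 / 115463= -0.03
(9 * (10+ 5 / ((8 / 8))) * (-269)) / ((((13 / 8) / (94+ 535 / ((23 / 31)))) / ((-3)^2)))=-49017405960 / 299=-163937812.58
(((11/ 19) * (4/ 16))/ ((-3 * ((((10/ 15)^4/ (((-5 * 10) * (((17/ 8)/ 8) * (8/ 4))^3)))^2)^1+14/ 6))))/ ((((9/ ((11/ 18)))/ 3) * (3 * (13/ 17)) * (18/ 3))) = -279286759310625/ 912991027609930672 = -0.00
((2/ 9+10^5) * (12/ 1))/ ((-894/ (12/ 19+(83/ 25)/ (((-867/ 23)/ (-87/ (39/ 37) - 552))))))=-544646612523116/ 7179345225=-75862.99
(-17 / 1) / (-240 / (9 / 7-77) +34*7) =-901 / 12782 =-0.07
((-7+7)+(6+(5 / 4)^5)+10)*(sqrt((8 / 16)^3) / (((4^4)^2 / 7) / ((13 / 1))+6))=1775319*sqrt(2) / 270671872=0.01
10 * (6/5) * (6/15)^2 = 48/25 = 1.92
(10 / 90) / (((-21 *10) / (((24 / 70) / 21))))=-2 / 231525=-0.00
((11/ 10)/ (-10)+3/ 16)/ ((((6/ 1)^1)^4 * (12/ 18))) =31/ 345600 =0.00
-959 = -959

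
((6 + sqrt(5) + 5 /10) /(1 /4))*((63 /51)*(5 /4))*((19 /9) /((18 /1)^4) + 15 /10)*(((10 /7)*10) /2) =177149375*sqrt(5) /2676888 + 2302941875 /5353776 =578.13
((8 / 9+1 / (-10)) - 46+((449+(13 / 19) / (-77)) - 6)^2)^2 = 1428375030396685054001464441 / 37107553594904100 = 38492837495.84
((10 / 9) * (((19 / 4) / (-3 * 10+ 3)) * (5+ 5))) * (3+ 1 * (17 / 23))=-40850 / 5589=-7.31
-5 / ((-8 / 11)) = 55 / 8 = 6.88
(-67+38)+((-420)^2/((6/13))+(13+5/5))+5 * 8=382225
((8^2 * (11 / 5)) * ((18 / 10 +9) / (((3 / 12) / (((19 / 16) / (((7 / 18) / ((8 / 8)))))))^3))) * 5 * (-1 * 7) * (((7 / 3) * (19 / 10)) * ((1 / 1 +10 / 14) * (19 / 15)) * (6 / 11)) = -3119171623488 / 6125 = -509252509.96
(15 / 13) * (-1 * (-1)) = 15 / 13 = 1.15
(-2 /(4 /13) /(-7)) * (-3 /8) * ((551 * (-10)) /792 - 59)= 339547 /14784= 22.97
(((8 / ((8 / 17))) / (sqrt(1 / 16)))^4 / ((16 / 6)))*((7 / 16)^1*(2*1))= 7015764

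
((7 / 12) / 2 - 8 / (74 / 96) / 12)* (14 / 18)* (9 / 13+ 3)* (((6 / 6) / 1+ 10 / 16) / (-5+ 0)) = 0.53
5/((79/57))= 3.61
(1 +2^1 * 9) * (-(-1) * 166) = 3154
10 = 10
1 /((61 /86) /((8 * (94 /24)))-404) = -8084 /3265753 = -0.00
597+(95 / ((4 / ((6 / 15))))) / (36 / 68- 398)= 8067535 / 13514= 596.98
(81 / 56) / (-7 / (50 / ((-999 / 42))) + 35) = 0.04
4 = 4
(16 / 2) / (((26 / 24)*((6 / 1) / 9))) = 144 / 13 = 11.08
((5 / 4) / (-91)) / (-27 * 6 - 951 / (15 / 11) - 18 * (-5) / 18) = 25 / 1555008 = 0.00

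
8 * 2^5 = 256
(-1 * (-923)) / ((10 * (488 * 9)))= 923 / 43920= 0.02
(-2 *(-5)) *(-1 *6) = -60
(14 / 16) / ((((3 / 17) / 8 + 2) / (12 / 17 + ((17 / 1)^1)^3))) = 584731 / 275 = 2126.29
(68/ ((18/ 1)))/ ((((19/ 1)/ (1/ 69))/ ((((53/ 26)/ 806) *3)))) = 901/ 41209974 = 0.00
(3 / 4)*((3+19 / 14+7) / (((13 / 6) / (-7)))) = -27.52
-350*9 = -3150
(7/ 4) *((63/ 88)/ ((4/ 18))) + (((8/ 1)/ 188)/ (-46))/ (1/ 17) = 4278521/ 761024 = 5.62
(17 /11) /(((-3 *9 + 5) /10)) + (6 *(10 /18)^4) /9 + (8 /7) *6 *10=1132536005 /16671501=67.93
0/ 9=0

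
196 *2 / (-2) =-196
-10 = -10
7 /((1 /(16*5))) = 560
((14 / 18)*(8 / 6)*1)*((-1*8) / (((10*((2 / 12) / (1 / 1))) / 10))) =-448 / 9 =-49.78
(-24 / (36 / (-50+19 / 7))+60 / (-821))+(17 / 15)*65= 105.12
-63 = -63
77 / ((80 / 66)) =63.52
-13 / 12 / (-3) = 13 / 36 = 0.36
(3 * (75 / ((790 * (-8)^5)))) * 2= -45 / 2588672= -0.00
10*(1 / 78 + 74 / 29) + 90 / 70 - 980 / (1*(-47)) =17779718 / 372099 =47.78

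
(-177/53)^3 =-5545233/148877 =-37.25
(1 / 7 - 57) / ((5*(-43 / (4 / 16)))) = 199 / 3010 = 0.07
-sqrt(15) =-3.87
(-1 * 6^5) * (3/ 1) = -23328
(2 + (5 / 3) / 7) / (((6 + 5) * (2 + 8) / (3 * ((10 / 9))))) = 47 / 693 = 0.07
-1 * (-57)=57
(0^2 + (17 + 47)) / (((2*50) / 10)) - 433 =-426.60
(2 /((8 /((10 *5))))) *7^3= 8575 /2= 4287.50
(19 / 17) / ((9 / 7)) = 133 / 153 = 0.87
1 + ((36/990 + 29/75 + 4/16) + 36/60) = 7501/3300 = 2.27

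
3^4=81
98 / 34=49 / 17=2.88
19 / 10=1.90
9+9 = 18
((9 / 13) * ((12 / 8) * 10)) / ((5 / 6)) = 162 / 13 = 12.46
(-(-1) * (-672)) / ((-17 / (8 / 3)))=1792 / 17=105.41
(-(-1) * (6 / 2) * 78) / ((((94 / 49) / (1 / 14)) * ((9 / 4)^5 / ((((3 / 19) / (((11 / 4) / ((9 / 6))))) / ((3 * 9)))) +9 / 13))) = 1211392 / 2513595673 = 0.00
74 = 74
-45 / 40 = -9 / 8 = -1.12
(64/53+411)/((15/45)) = 65541/53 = 1236.62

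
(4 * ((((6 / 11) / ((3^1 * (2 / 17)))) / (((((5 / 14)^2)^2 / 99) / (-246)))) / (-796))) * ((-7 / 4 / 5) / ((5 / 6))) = -15181964784 / 3109375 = -4882.64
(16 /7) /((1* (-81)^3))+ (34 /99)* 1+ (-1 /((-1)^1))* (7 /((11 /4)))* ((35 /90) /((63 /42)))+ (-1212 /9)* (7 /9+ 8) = -48330543794 /40920957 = -1181.07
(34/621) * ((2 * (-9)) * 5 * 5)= -1700/69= -24.64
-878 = -878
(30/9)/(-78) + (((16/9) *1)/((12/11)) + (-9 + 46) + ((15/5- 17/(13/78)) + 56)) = -4.41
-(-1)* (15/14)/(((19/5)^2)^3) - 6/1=-3951619629/658642334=-6.00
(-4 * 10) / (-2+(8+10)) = -2.50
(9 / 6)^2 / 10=9 / 40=0.22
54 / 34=27 / 17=1.59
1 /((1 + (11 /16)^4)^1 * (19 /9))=589824 /1523363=0.39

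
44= 44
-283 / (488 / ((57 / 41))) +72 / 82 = 0.07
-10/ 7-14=-108/ 7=-15.43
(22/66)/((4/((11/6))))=11/72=0.15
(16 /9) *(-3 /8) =-2 /3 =-0.67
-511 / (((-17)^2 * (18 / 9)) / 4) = -1022 / 289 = -3.54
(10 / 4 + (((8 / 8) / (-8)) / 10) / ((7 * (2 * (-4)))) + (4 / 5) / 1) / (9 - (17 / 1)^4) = -2957 / 74826752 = -0.00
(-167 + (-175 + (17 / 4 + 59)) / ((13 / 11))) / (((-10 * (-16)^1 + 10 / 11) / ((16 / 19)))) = -1.37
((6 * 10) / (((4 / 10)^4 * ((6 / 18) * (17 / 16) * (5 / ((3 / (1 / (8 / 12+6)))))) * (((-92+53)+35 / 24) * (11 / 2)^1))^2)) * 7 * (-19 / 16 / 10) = -6463800000000 / 28387869169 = -227.70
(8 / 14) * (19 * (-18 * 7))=-1368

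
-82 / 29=-2.83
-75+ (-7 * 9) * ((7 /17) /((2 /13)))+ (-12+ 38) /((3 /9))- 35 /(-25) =-27917 /170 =-164.22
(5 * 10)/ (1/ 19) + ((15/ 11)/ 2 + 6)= 21047/ 22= 956.68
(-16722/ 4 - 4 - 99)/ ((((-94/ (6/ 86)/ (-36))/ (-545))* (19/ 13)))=1638824265/ 38399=42678.83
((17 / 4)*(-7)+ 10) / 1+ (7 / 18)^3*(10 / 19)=-546257 / 27702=-19.72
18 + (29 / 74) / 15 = 20009 / 1110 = 18.03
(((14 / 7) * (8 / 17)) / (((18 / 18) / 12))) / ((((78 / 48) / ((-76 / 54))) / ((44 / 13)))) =-856064 / 25857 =-33.11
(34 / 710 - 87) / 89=-30868 / 31595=-0.98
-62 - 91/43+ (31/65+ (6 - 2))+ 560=1398508/2795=500.36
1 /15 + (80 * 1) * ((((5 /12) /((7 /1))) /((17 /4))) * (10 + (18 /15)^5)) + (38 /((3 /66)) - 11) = 37443016 /44625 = 839.06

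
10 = 10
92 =92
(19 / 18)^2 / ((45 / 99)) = 3971 / 1620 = 2.45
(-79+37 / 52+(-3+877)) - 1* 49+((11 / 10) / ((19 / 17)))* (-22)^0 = 3693617 / 4940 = 747.70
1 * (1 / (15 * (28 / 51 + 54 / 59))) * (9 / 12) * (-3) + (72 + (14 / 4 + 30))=9287633 / 88120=105.40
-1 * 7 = -7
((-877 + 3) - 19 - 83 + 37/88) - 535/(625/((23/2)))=-10839659/11000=-985.42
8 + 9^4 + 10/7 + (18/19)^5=113896448283/17332693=6571.19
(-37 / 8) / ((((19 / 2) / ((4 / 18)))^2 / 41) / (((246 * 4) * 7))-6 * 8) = 6966064 / 72286701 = 0.10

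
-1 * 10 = -10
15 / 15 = 1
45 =45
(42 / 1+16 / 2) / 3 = 50 / 3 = 16.67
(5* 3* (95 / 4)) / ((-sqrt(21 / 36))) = -1425* sqrt(21) / 14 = -466.44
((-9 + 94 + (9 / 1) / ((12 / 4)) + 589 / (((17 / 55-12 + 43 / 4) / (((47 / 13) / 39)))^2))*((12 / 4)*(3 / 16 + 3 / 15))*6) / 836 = 363626842681 / 465047909820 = 0.78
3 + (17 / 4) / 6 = 89 / 24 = 3.71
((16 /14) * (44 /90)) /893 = 176 /281295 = 0.00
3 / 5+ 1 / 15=0.67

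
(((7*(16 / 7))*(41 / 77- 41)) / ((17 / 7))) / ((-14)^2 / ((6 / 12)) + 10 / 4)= -99712 / 147543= -0.68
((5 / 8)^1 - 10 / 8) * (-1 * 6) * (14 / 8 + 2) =225 / 16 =14.06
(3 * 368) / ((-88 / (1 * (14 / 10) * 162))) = -156492 / 55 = -2845.31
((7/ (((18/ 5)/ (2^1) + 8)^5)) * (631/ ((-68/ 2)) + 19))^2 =2197265625/ 1882446119184479044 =0.00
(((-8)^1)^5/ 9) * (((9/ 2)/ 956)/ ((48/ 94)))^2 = -17672/ 57121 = -0.31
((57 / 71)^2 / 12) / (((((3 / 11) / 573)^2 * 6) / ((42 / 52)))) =33464057781 / 1048528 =31915.27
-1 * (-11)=11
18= 18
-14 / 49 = -2 / 7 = -0.29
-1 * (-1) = 1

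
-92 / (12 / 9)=-69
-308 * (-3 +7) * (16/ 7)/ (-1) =2816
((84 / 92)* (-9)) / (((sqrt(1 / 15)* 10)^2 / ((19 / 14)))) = -1539 / 920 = -1.67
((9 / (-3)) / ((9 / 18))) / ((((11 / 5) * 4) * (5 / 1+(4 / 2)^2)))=-5 / 66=-0.08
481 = 481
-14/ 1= -14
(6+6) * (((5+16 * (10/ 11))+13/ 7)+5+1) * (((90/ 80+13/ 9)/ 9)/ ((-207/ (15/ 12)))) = -975875/ 1721412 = -0.57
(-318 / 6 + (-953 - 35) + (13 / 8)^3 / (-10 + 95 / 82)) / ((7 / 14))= -193299677 / 92800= -2082.97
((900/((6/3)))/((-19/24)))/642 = -0.89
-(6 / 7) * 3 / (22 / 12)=-108 / 77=-1.40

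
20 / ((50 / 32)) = 64 / 5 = 12.80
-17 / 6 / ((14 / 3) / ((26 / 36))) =-221 / 504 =-0.44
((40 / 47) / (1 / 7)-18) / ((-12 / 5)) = 1415 / 282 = 5.02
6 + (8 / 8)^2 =7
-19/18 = -1.06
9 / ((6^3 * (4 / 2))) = 1 / 48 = 0.02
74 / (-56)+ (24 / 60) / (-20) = -939 / 700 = -1.34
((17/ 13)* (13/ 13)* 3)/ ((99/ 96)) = 544/ 143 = 3.80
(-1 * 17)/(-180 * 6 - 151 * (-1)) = 17/929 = 0.02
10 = 10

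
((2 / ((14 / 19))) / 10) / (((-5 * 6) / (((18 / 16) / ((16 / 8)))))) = -57 / 11200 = -0.01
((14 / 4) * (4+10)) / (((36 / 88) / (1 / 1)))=1078 / 9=119.78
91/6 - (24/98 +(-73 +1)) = 86.92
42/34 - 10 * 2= -319/17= -18.76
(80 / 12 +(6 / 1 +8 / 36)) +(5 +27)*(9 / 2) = 1412 / 9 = 156.89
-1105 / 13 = -85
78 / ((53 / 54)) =4212 / 53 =79.47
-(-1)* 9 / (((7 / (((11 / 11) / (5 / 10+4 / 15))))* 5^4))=54 / 20125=0.00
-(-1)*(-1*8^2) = -64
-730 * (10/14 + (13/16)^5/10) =-4017033123/7340032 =-547.28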